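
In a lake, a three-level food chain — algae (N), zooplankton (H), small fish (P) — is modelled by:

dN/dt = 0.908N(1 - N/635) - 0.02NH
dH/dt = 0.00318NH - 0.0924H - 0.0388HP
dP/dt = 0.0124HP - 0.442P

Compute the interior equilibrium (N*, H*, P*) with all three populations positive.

From dP/dt = 0: 0.0124H* = 0.442, so H* = 35.6.
From dN/dt = 0: 0.908(1 - N*/635) = 0.02·35.6, giving N* = 635·(1 - 0.785) = 136.
From dH/dt = 0: 0.00318·136 - 0.0924 = 0.0388P*, so P* = 0.341/0.0388 = 8.8.

N* ≈ 136, H* ≈ 35.6, P* ≈ 8.8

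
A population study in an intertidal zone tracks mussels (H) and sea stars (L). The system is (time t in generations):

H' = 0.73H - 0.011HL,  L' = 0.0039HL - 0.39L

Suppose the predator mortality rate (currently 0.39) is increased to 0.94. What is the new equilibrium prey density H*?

H* ≈ 241

At the interior fixed point, setting dL/dt = 0 with L > 0 fixes H* = (predator death rate)/(HL coefficient) — independent of the other coefficients.
With the change, H* = 0.94/0.0039 = 241; it rises from 100.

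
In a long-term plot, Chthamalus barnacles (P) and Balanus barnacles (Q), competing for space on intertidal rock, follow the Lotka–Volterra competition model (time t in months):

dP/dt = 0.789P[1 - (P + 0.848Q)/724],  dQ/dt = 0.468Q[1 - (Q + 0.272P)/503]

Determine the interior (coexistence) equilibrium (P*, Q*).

P* ≈ 387, Q* ≈ 398

Setting both brackets to zero gives the nullclines P + 0.848Q = 724 and 0.272P + Q = 503.
Substituting Q = 503 - 0.272P into the first: P(1 - 0.848·0.272) = 724 - 0.848·503.
So P* = 297/0.769 = 387, and then Q* = 503 - 0.272·387 = 398.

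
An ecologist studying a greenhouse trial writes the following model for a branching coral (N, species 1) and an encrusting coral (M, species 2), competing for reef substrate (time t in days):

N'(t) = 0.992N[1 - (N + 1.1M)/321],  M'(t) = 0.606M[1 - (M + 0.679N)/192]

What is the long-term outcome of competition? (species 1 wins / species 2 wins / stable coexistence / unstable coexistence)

species 1 excludes species 2

Compare the nullcline intercepts: K1/α12 = 321/1.1 = 292 > K2 = 192; K2/α21 = 192/0.679 = 283 < K1 = 321.
Since the inequalities point opposite ways, species 1 can invade but species 2 cannot.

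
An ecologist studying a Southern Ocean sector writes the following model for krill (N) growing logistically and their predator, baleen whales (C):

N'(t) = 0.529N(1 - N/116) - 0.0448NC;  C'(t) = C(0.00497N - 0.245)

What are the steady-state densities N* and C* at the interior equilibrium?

N* ≈ 49.3, C* ≈ 6.79

From dC/dt = 0 with C > 0: 0.00497N* = 0.245, so N* = 49.3.
Substitute into dN/dt = 0: 0.529(1 - 49.3/116) = 0.0448C*.
The bracket is 0.575, giving C* = 0.304/0.0448 = 6.79.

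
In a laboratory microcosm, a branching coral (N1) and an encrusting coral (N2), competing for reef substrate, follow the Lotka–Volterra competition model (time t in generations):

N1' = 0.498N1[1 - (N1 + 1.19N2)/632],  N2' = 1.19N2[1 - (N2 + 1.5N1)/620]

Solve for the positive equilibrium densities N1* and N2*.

N1* ≈ 135, N2* ≈ 418

Setting both brackets to zero gives the nullclines N1 + 1.19N2 = 632 and 1.5N1 + N2 = 620.
Substituting N2 = 620 - 1.5N1 into the first: N1(1 - 1.19·1.5) = 632 - 1.19·620.
So N1* = -106/-0.785 = 135, and then N2* = 620 - 1.5·135 = 418.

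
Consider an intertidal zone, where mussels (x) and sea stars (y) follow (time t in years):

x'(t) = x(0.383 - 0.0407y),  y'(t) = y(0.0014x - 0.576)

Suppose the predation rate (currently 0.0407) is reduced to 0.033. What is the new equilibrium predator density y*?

At the interior fixed point, setting dx/dt = 0 with x > 0 fixes y* = (prey growth rate)/(xy coefficient) — independent of the other coefficients.
With the change, y* = 0.383/0.033 = 11.6; it rises from 9.41.

y* ≈ 11.6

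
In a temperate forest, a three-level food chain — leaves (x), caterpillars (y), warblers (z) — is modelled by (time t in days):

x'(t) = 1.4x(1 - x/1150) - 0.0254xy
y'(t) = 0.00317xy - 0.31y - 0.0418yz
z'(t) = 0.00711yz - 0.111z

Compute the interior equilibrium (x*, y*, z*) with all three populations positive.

x* ≈ 824, y* ≈ 15.6, z* ≈ 55.1

From dz/dt = 0: 0.00711y* = 0.111, so y* = 15.6.
From dx/dt = 0: 1.4(1 - x*/1150) = 0.0254·15.6, giving x* = 1150·(1 - 0.283) = 824.
From dy/dt = 0: 0.00317·824 - 0.31 = 0.0418z*, so z* = 2.3/0.0418 = 55.1.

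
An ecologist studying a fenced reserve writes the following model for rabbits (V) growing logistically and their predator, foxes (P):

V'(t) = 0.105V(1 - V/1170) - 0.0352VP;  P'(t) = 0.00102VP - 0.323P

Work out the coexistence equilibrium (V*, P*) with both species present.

From dP/dt = 0 with P > 0: 0.00102V* = 0.323, so V* = 317.
Substitute into dV/dt = 0: 0.105(1 - 317/1170) = 0.0352P*.
The bracket is 0.729, giving P* = 0.0766/0.0352 = 2.18.

V* ≈ 317, P* ≈ 2.18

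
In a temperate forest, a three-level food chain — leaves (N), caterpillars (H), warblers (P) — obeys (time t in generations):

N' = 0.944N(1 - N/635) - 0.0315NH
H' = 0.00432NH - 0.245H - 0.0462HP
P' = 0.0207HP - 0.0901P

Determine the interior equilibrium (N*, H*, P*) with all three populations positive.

N* ≈ 543, H* ≈ 4.35, P* ≈ 45.4

From dP/dt = 0: 0.0207H* = 0.0901, so H* = 4.35.
From dN/dt = 0: 0.944(1 - N*/635) = 0.0315·4.35, giving N* = 635·(1 - 0.145) = 543.
From dH/dt = 0: 0.00432·543 - 0.245 = 0.0462P*, so P* = 2.1/0.0462 = 45.4.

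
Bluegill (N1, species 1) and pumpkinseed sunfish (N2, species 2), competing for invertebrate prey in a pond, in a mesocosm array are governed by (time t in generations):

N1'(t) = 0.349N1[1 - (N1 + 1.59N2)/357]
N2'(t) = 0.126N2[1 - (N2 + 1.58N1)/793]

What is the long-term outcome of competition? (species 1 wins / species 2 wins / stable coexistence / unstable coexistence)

species 2 excludes species 1

Compare the nullcline intercepts: K1/α12 = 357/1.59 = 225 < K2 = 793; K2/α21 = 793/1.58 = 502 > K1 = 357.
Since the inequalities point opposite ways, species 2 can invade but species 1 cannot.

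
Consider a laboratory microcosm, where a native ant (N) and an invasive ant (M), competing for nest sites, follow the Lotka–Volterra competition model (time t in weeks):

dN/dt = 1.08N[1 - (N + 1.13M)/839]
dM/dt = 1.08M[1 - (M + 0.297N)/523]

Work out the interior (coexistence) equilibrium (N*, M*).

Setting both brackets to zero gives the nullclines N + 1.13M = 839 and 0.297N + M = 523.
Substituting M = 523 - 0.297N into the first: N(1 - 1.13·0.297) = 839 - 1.13·523.
So N* = 248/0.664 = 373, and then M* = 523 - 0.297·373 = 412.

N* ≈ 373, M* ≈ 412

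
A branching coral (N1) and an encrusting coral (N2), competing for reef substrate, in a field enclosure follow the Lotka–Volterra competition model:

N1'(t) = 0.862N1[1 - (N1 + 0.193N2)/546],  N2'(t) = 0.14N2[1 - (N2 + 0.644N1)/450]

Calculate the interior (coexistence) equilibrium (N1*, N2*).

Setting both brackets to zero gives the nullclines N1 + 0.193N2 = 546 and 0.644N1 + N2 = 450.
Substituting N2 = 450 - 0.644N1 into the first: N1(1 - 0.193·0.644) = 546 - 0.193·450.
So N1* = 459/0.876 = 524, and then N2* = 450 - 0.644·524 = 112.

N1* ≈ 524, N2* ≈ 112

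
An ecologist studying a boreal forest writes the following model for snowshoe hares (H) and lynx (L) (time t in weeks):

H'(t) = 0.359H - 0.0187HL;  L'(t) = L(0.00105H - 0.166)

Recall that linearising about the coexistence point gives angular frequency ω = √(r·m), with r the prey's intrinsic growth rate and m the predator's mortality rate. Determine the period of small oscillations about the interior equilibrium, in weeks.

T ≈ 25.7 weeks

Here r = 0.359 and m = 0.166, so r·m = 0.0596.
ω = √0.0596 = 0.244 per week, hence T = 2π/ω ≈ 25.7 weeks.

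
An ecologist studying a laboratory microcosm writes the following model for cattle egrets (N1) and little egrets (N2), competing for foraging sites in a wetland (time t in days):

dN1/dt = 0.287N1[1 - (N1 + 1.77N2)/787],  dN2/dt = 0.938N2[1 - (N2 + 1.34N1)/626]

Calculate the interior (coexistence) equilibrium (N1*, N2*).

Setting both brackets to zero gives the nullclines N1 + 1.77N2 = 787 and 1.34N1 + N2 = 626.
Substituting N2 = 626 - 1.34N1 into the first: N1(1 - 1.77·1.34) = 787 - 1.77·626.
So N1* = -321/-1.37 = 234, and then N2* = 626 - 1.34·234 = 312.

N1* ≈ 234, N2* ≈ 312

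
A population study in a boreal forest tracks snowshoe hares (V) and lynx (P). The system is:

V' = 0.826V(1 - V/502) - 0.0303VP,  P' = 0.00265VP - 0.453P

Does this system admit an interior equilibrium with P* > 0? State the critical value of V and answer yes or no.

The predator equation gives dP/dt > 0 only when V > 0.453/0.00265 = 171.
Without the predator, V → K = 502. Since 502 > 171, the predator can invade and persist.

Threshold V = 171; K > 171, so yes, the predator persists.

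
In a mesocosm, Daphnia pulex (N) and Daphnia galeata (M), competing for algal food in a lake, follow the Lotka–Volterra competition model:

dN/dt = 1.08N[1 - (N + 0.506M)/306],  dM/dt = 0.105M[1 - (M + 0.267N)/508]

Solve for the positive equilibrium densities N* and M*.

N* ≈ 56.6, M* ≈ 493

Setting both brackets to zero gives the nullclines N + 0.506M = 306 and 0.267N + M = 508.
Substituting M = 508 - 0.267N into the first: N(1 - 0.506·0.267) = 306 - 0.506·508.
So N* = 49/0.865 = 56.6, and then M* = 508 - 0.267·56.6 = 493.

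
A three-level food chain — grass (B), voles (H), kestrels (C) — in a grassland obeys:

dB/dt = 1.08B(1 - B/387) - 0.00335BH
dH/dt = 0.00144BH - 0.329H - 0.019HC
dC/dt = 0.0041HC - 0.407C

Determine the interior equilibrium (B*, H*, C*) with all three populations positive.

B* ≈ 268, H* ≈ 99.3, C* ≈ 2.98

From dC/dt = 0: 0.0041H* = 0.407, so H* = 99.3.
From dB/dt = 0: 1.08(1 - B*/387) = 0.00335·99.3, giving B* = 387·(1 - 0.308) = 268.
From dH/dt = 0: 0.00144·268 - 0.329 = 0.019C*, so C* = 0.0567/0.019 = 2.98.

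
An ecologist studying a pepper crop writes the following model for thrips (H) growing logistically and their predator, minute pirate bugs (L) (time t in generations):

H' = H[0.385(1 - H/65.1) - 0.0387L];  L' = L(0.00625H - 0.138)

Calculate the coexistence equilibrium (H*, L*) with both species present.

H* ≈ 22.1, L* ≈ 6.57

From dL/dt = 0 with L > 0: 0.00625H* = 0.138, so H* = 22.1.
Substitute into dH/dt = 0: 0.385(1 - 22.1/65.1) = 0.0387L*.
The bracket is 0.661, giving L* = 0.254/0.0387 = 6.57.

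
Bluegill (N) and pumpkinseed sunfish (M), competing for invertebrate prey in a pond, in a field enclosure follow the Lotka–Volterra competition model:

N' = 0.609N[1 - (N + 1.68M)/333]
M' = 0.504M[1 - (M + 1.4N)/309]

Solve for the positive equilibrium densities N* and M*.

Setting both brackets to zero gives the nullclines N + 1.68M = 333 and 1.4N + M = 309.
Substituting M = 309 - 1.4N into the first: N(1 - 1.68·1.4) = 333 - 1.68·309.
So N* = -186/-1.35 = 138, and then M* = 309 - 1.4·138 = 116.

N* ≈ 138, M* ≈ 116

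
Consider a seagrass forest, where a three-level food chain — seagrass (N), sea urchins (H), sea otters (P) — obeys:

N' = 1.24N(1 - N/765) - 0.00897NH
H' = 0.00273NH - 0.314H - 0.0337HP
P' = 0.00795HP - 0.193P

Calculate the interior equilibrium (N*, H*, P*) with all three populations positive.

From dP/dt = 0: 0.00795H* = 0.193, so H* = 24.3.
From dN/dt = 0: 1.24(1 - N*/765) = 0.00897·24.3, giving N* = 765·(1 - 0.176) = 631.
From dH/dt = 0: 0.00273·631 - 0.314 = 0.0337P*, so P* = 1.41/0.0337 = 41.8.

N* ≈ 631, H* ≈ 24.3, P* ≈ 41.8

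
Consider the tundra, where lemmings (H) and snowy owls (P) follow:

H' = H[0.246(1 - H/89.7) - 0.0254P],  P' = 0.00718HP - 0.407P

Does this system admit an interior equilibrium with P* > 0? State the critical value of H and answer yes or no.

The predator equation gives dP/dt > 0 only when H > 0.407/0.00718 = 56.7.
Without the predator, H → K = 89.7. Since 89.7 > 56.7, the predator can invade and persist.

Threshold H = 56.7; K > 56.7, so yes, the predator persists.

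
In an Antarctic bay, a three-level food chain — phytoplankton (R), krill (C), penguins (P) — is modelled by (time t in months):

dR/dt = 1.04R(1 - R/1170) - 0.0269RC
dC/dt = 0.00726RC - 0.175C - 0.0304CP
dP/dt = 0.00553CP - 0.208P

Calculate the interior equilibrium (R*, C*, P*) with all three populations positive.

From dP/dt = 0: 0.00553C* = 0.208, so C* = 37.6.
From dR/dt = 0: 1.04(1 - R*/1170) = 0.0269·37.6, giving R* = 1170·(1 - 0.973) = 31.7.
From dC/dt = 0: 0.00726·31.7 - 0.175 = 0.0304P*, so P* = 0.0554/0.0304 = 1.82.

R* ≈ 31.7, C* ≈ 37.6, P* ≈ 1.82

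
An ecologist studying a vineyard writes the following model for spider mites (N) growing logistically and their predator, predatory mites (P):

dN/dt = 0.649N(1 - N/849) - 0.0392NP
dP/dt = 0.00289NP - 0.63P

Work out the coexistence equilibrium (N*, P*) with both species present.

From dP/dt = 0 with P > 0: 0.00289N* = 0.63, so N* = 218.
Substitute into dN/dt = 0: 0.649(1 - 218/849) = 0.0392P*.
The bracket is 0.743, giving P* = 0.482/0.0392 = 12.3.

N* ≈ 218, P* ≈ 12.3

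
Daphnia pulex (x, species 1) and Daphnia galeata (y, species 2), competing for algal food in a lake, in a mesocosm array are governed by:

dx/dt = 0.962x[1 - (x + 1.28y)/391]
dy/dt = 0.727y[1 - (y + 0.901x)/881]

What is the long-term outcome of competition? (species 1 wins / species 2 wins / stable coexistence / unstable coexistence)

species 2 excludes species 1

Compare the nullcline intercepts: K1/α12 = 391/1.28 = 305 < K2 = 881; K2/α21 = 881/0.901 = 978 > K1 = 391.
Since the inequalities point opposite ways, species 2 can invade but species 1 cannot.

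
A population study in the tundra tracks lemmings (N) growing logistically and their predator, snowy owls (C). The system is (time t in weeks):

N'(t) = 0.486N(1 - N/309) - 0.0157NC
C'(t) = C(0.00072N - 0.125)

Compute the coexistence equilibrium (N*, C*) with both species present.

N* ≈ 174, C* ≈ 13.6

From dC/dt = 0 with C > 0: 0.00072N* = 0.125, so N* = 174.
Substitute into dN/dt = 0: 0.486(1 - 174/309) = 0.0157C*.
The bracket is 0.438, giving C* = 0.213/0.0157 = 13.6.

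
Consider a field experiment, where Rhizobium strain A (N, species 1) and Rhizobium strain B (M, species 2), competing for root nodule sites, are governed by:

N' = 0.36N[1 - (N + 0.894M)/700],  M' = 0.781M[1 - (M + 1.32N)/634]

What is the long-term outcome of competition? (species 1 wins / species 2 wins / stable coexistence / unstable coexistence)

Compare the nullcline intercepts: K1/α12 = 700/0.894 = 783 > K2 = 634; K2/α21 = 634/1.32 = 480 < K1 = 700.
Since the inequalities point opposite ways, species 1 can invade but species 2 cannot.

species 1 excludes species 2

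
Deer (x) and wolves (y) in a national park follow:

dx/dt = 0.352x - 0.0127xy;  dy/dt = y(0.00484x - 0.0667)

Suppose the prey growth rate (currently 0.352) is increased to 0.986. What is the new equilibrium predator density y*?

y* ≈ 77.6

At the interior fixed point, setting dx/dt = 0 with x > 0 fixes y* = (prey growth rate)/(xy coefficient) — independent of the other coefficients.
With the change, y* = 0.986/0.0127 = 77.6; it rises from 27.7.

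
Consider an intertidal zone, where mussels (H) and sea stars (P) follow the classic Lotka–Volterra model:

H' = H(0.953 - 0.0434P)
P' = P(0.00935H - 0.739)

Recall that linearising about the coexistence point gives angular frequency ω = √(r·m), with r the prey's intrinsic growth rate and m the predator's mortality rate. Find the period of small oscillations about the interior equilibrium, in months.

T ≈ 7.49 months

Here r = 0.953 and m = 0.739, so r·m = 0.704.
ω = √0.704 = 0.839 per month, hence T = 2π/ω ≈ 7.49 months.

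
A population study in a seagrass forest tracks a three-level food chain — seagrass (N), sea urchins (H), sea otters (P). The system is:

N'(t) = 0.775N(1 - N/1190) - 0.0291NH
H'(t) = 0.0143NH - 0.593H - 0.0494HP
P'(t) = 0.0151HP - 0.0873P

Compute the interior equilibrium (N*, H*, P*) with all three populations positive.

N* ≈ 932, H* ≈ 5.78, P* ≈ 258

From dP/dt = 0: 0.0151H* = 0.0873, so H* = 5.78.
From dN/dt = 0: 0.775(1 - N*/1190) = 0.0291·5.78, giving N* = 1190·(1 - 0.217) = 932.
From dH/dt = 0: 0.0143·932 - 0.593 = 0.0494P*, so P* = 12.7/0.0494 = 258.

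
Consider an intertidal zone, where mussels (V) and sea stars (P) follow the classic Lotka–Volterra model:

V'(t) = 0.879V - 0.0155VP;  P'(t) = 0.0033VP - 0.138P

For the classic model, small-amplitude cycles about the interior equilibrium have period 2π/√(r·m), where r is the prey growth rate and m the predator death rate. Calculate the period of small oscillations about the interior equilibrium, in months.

T ≈ 18 months

Here r = 0.879 and m = 0.138, so r·m = 0.121.
ω = √0.121 = 0.348 per month, hence T = 2π/ω ≈ 18 months.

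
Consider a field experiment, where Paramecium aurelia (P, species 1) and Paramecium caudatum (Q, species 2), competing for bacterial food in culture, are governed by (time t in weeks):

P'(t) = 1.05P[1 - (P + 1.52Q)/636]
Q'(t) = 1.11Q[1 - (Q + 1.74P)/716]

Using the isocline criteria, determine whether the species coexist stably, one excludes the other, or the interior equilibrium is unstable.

Compare the nullcline intercepts: K1/α12 = 636/1.52 = 418 < K2 = 716; K2/α21 = 716/1.74 = 411 < K1 = 636.
Since both are reversed, neither can invade when rare; the interior point is a saddle.

unstable coexistence (outcome depends on initial conditions)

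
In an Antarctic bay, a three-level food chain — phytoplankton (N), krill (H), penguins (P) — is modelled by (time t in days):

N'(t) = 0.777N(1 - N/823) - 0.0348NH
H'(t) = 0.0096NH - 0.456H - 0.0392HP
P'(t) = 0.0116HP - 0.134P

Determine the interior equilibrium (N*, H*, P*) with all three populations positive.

From dP/dt = 0: 0.0116H* = 0.134, so H* = 11.6.
From dN/dt = 0: 0.777(1 - N*/823) = 0.0348·11.6, giving N* = 823·(1 - 0.517) = 397.
From dH/dt = 0: 0.0096·397 - 0.456 = 0.0392P*, so P* = 3.36/0.0392 = 85.6.

N* ≈ 397, H* ≈ 11.6, P* ≈ 85.6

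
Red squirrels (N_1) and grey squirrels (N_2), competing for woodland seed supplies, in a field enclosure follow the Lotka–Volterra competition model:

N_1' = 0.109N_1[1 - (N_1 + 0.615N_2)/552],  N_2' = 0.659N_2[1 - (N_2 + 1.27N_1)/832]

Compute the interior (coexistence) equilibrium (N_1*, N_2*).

N_1* ≈ 184, N_2* ≈ 598

Setting both brackets to zero gives the nullclines N_1 + 0.615N_2 = 552 and 1.27N_1 + N_2 = 832.
Substituting N_2 = 832 - 1.27N_1 into the first: N_1(1 - 0.615·1.27) = 552 - 0.615·832.
So N_1* = 40.3/0.219 = 184, and then N_2* = 832 - 1.27·184 = 598.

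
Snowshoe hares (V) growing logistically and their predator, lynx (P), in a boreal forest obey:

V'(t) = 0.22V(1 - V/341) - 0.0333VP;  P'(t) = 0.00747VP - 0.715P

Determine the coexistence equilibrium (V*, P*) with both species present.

From dP/dt = 0 with P > 0: 0.00747V* = 0.715, so V* = 95.7.
Substitute into dV/dt = 0: 0.22(1 - 95.7/341) = 0.0333P*.
The bracket is 0.719, giving P* = 0.158/0.0333 = 4.75.

V* ≈ 95.7, P* ≈ 4.75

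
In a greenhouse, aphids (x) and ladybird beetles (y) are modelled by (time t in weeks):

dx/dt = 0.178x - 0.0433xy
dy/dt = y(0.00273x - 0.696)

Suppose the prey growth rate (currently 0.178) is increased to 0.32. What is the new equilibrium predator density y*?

y* ≈ 7.39

At the interior fixed point, setting dx/dt = 0 with x > 0 fixes y* = (prey growth rate)/(xy coefficient) — independent of the other coefficients.
With the change, y* = 0.32/0.0433 = 7.39; it rises from 4.11.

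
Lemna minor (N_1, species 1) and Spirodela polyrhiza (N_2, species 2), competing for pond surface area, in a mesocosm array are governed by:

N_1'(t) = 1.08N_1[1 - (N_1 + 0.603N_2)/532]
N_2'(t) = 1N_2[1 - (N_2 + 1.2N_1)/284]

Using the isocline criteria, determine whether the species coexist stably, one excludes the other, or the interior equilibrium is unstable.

species 1 excludes species 2

Compare the nullcline intercepts: K1/α12 = 532/0.603 = 882 > K2 = 284; K2/α21 = 284/1.2 = 237 < K1 = 532.
Since the inequalities point opposite ways, species 1 can invade but species 2 cannot.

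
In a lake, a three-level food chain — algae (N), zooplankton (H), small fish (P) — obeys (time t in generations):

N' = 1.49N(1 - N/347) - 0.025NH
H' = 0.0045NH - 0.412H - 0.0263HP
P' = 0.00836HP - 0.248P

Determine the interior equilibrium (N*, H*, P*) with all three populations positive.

N* ≈ 174, H* ≈ 29.7, P* ≈ 14.2

From dP/dt = 0: 0.00836H* = 0.248, so H* = 29.7.
From dN/dt = 0: 1.49(1 - N*/347) = 0.025·29.7, giving N* = 347·(1 - 0.498) = 174.
From dH/dt = 0: 0.0045·174 - 0.412 = 0.0263P*, so P* = 0.372/0.0263 = 14.2.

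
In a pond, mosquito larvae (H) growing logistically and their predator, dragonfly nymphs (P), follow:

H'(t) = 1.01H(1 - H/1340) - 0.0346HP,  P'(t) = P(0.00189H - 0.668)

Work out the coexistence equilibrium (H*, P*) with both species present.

From dP/dt = 0 with P > 0: 0.00189H* = 0.668, so H* = 353.
Substitute into dH/dt = 0: 1.01(1 - 353/1340) = 0.0346P*.
The bracket is 0.736, giving P* = 0.744/0.0346 = 21.5.

H* ≈ 353, P* ≈ 21.5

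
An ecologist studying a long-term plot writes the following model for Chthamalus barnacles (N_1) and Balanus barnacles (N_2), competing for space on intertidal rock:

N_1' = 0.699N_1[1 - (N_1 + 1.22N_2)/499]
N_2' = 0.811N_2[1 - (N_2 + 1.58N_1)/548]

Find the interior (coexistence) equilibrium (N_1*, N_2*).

Setting both brackets to zero gives the nullclines N_1 + 1.22N_2 = 499 and 1.58N_1 + N_2 = 548.
Substituting N_2 = 548 - 1.58N_1 into the first: N_1(1 - 1.22·1.58) = 499 - 1.22·548.
So N_1* = -170/-0.928 = 183, and then N_2* = 548 - 1.58·183 = 259.

N_1* ≈ 183, N_2* ≈ 259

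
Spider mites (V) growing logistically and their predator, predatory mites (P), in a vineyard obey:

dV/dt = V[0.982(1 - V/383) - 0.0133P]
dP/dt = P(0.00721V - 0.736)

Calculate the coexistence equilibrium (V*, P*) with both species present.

From dP/dt = 0 with P > 0: 0.00721V* = 0.736, so V* = 102.
Substitute into dV/dt = 0: 0.982(1 - 102/383) = 0.0133P*.
The bracket is 0.733, giving P* = 0.72/0.0133 = 54.2.

V* ≈ 102, P* ≈ 54.2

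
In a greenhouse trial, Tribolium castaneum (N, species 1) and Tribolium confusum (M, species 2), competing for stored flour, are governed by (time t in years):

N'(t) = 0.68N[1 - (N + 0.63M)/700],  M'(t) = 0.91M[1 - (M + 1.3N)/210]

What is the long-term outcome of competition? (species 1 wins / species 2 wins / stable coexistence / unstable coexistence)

Compare the nullcline intercepts: K1/α12 = 700/0.63 = 1110 > K2 = 210; K2/α21 = 210/1.3 = 162 < K1 = 700.
Since the inequalities point opposite ways, species 1 can invade but species 2 cannot.

species 1 excludes species 2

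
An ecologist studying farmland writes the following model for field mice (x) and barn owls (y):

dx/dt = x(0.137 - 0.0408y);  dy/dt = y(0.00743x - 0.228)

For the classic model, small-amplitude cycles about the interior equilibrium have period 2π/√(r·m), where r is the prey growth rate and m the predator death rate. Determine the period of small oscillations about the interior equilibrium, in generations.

Here r = 0.137 and m = 0.228, so r·m = 0.0312.
ω = √0.0312 = 0.177 per generation, hence T = 2π/ω ≈ 35.6 generations.

T ≈ 35.6 generations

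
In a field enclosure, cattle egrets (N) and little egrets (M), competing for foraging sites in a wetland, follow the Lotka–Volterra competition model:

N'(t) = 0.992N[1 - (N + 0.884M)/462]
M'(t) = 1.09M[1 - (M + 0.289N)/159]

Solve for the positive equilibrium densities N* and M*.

Setting both brackets to zero gives the nullclines N + 0.884M = 462 and 0.289N + M = 159.
Substituting M = 159 - 0.289N into the first: N(1 - 0.884·0.289) = 462 - 0.884·159.
So N* = 321/0.745 = 432, and then M* = 159 - 0.289·432 = 34.2.

N* ≈ 432, M* ≈ 34.2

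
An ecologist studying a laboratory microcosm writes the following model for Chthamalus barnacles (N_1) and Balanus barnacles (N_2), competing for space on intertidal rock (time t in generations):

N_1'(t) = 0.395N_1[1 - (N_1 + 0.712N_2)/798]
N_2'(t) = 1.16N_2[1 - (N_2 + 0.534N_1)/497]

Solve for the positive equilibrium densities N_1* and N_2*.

Setting both brackets to zero gives the nullclines N_1 + 0.712N_2 = 798 and 0.534N_1 + N_2 = 497.
Substituting N_2 = 497 - 0.534N_1 into the first: N_1(1 - 0.712·0.534) = 798 - 0.712·497.
So N_1* = 444/0.62 = 717, and then N_2* = 497 - 0.534·717 = 114.

N_1* ≈ 717, N_2* ≈ 114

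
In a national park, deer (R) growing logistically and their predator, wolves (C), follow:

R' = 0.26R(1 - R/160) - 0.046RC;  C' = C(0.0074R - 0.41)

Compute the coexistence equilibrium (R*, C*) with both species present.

From dC/dt = 0 with C > 0: 0.0074R* = 0.41, so R* = 55.4.
Substitute into dR/dt = 0: 0.26(1 - 55.4/160) = 0.046C*.
The bracket is 0.654, giving C* = 0.17/0.046 = 3.69.

R* ≈ 55.4, C* ≈ 3.69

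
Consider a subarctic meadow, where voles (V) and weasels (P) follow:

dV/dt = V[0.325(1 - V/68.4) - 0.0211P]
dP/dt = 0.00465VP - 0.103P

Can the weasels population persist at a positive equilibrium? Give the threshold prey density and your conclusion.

The predator equation gives dP/dt > 0 only when V > 0.103/0.00465 = 22.2.
Without the predator, V → K = 68.4. Since 68.4 > 22.2, the predator can invade and persist.

Threshold V = 22.2; K > 22.2, so yes, the predator persists.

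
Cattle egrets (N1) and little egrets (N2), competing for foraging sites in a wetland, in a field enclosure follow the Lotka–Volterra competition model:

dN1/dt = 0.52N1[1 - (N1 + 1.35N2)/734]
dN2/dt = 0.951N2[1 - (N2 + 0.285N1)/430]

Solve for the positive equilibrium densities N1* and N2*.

N1* ≈ 249, N2* ≈ 359

Setting both brackets to zero gives the nullclines N1 + 1.35N2 = 734 and 0.285N1 + N2 = 430.
Substituting N2 = 430 - 0.285N1 into the first: N1(1 - 1.35·0.285) = 734 - 1.35·430.
So N1* = 154/0.615 = 249, and then N2* = 430 - 0.285·249 = 359.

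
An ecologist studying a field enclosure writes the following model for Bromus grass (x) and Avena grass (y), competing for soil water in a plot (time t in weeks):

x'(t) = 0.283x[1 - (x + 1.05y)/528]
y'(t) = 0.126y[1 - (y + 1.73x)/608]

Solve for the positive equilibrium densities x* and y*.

Setting both brackets to zero gives the nullclines x + 1.05y = 528 and 1.73x + y = 608.
Substituting y = 608 - 1.73x into the first: x(1 - 1.05·1.73) = 528 - 1.05·608.
So x* = -110/-0.817 = 135, and then y* = 608 - 1.73·135 = 374.

x* ≈ 135, y* ≈ 374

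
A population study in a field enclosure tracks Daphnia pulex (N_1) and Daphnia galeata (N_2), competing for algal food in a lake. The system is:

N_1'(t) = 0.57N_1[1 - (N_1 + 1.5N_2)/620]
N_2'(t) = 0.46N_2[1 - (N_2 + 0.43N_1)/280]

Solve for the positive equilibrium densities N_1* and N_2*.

Setting both brackets to zero gives the nullclines N_1 + 1.5N_2 = 620 and 0.43N_1 + N_2 = 280.
Substituting N_2 = 280 - 0.43N_1 into the first: N_1(1 - 1.5·0.43) = 620 - 1.5·280.
So N_1* = 200/0.355 = 563, and then N_2* = 280 - 0.43·563 = 37.7.

N_1* ≈ 563, N_2* ≈ 37.7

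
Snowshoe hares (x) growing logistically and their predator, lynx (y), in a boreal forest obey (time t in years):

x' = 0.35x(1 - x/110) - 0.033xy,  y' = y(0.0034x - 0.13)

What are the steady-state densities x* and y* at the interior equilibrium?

x* ≈ 38.2, y* ≈ 6.92

From dy/dt = 0 with y > 0: 0.0034x* = 0.13, so x* = 38.2.
Substitute into dx/dt = 0: 0.35(1 - 38.2/110) = 0.033y*.
The bracket is 0.652, giving y* = 0.228/0.033 = 6.92.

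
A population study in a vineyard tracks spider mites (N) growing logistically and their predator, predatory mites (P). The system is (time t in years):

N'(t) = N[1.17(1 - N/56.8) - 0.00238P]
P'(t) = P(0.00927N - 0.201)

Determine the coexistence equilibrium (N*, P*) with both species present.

From dP/dt = 0 with P > 0: 0.00927N* = 0.201, so N* = 21.7.
Substitute into dN/dt = 0: 1.17(1 - 21.7/56.8) = 0.00238P*.
The bracket is 0.618, giving P* = 0.723/0.00238 = 304.

N* ≈ 21.7, P* ≈ 304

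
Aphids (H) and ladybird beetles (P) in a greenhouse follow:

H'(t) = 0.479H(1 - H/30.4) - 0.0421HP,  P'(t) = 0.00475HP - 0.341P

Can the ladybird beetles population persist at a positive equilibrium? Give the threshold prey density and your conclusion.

The predator equation gives dP/dt > 0 only when H > 0.341/0.00475 = 71.8.
Without the predator, H → K = 30.4. Since 30.4 < 71.8, the predator cannot invade.

Threshold H = 71.8; K < 71.8, so no, the predator goes extinct.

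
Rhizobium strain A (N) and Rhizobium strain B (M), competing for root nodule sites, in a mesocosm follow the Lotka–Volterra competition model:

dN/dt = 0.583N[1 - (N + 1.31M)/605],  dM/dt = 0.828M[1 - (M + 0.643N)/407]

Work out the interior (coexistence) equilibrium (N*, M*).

N* ≈ 456, M* ≈ 114

Setting both brackets to zero gives the nullclines N + 1.31M = 605 and 0.643N + M = 407.
Substituting M = 407 - 0.643N into the first: N(1 - 1.31·0.643) = 605 - 1.31·407.
So N* = 71.8/0.158 = 456, and then M* = 407 - 0.643·456 = 114.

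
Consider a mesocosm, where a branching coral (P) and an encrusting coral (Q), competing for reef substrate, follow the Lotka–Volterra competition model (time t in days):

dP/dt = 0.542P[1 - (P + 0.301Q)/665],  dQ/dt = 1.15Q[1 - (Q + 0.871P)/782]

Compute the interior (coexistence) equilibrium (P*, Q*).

Setting both brackets to zero gives the nullclines P + 0.301Q = 665 and 0.871P + Q = 782.
Substituting Q = 782 - 0.871P into the first: P(1 - 0.301·0.871) = 665 - 0.301·782.
So P* = 430/0.738 = 582, and then Q* = 782 - 0.871·582 = 275.

P* ≈ 582, Q* ≈ 275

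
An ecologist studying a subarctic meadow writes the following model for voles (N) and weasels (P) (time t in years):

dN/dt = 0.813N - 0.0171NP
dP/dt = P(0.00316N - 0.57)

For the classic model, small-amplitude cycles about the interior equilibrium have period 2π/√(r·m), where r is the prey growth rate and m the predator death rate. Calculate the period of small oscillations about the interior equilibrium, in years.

T ≈ 9.23 years

Here r = 0.813 and m = 0.57, so r·m = 0.463.
ω = √0.463 = 0.681 per year, hence T = 2π/ω ≈ 9.23 years.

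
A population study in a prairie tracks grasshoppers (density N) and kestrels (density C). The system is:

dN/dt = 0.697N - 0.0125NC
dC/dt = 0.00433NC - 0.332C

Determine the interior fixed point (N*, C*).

N* ≈ 76.7, C* ≈ 55.8

Set dC/dt = 0 with C > 0: 0.00433N - 0.332 = 0, so N* = 0.332/0.00433 = 76.7.
Set dN/dt = 0 with N > 0: 0.697 - 0.0125C = 0, so C* = 0.697/0.0125 = 55.8.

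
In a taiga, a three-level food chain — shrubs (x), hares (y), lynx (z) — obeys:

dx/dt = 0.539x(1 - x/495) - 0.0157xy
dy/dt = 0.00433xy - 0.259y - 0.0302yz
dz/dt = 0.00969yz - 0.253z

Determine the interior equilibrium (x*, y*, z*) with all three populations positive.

x* ≈ 119, y* ≈ 26.1, z* ≈ 8.42

From dz/dt = 0: 0.00969y* = 0.253, so y* = 26.1.
From dx/dt = 0: 0.539(1 - x*/495) = 0.0157·26.1, giving x* = 495·(1 - 0.761) = 119.
From dy/dt = 0: 0.00433·119 - 0.259 = 0.0302z*, so z* = 0.254/0.0302 = 8.42.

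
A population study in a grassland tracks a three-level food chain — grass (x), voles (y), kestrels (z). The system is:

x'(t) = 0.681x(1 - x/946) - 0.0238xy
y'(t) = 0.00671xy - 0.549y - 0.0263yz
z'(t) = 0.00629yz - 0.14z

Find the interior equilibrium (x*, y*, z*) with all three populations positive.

x* ≈ 210, y* ≈ 22.3, z* ≈ 32.7

From dz/dt = 0: 0.00629y* = 0.14, so y* = 22.3.
From dx/dt = 0: 0.681(1 - x*/946) = 0.0238·22.3, giving x* = 946·(1 - 0.778) = 210.
From dy/dt = 0: 0.00671·210 - 0.549 = 0.0263z*, so z* = 0.861/0.0263 = 32.7.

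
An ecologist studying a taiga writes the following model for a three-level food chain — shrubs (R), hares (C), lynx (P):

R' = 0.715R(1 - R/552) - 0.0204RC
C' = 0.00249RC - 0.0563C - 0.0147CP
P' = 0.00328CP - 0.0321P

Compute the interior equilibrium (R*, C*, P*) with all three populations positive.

R* ≈ 398, C* ≈ 9.79, P* ≈ 63.6

From dP/dt = 0: 0.00328C* = 0.0321, so C* = 9.79.
From dR/dt = 0: 0.715(1 - R*/552) = 0.0204·9.79, giving R* = 552·(1 - 0.279) = 398.
From dC/dt = 0: 0.00249·398 - 0.0563 = 0.0147P*, so P* = 0.934/0.0147 = 63.6.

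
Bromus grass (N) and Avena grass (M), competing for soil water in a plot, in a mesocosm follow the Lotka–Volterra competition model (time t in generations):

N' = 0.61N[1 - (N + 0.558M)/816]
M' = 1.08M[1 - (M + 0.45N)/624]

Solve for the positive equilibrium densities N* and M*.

N* ≈ 625, M* ≈ 343

Setting both brackets to zero gives the nullclines N + 0.558M = 816 and 0.45N + M = 624.
Substituting M = 624 - 0.45N into the first: N(1 - 0.558·0.45) = 816 - 0.558·624.
So N* = 468/0.749 = 625, and then M* = 624 - 0.45·625 = 343.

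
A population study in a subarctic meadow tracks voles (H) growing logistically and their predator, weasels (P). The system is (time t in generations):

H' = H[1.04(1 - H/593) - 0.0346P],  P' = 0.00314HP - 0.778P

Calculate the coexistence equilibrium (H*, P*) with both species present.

H* ≈ 248, P* ≈ 17.5

From dP/dt = 0 with P > 0: 0.00314H* = 0.778, so H* = 248.
Substitute into dH/dt = 0: 1.04(1 - 248/593) = 0.0346P*.
The bracket is 0.582, giving P* = 0.605/0.0346 = 17.5.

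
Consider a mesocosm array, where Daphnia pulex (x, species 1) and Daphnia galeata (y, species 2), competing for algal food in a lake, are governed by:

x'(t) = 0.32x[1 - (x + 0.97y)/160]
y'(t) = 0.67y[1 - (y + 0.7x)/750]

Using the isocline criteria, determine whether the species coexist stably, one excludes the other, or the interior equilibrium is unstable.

species 2 excludes species 1

Compare the nullcline intercepts: K1/α12 = 160/0.97 = 165 < K2 = 750; K2/α21 = 750/0.7 = 1070 > K1 = 160.
Since the inequalities point opposite ways, species 2 can invade but species 1 cannot.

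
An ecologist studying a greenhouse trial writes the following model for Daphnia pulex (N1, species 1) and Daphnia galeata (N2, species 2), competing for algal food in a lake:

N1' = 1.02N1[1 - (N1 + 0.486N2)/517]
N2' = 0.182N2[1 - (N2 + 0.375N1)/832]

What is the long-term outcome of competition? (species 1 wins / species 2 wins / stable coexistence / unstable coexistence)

stable coexistence

Compare the nullcline intercepts: K1/α12 = 517/0.486 = 1060 > K2 = 832; K2/α21 = 832/0.375 = 2220 > K1 = 517.
Since both inequalities hold, each species can invade when rare, so the interior equilibrium is stable.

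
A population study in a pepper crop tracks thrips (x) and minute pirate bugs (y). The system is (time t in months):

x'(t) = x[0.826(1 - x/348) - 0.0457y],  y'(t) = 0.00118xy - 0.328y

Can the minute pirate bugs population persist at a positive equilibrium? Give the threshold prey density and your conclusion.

Threshold x = 278; K > 278, so yes, the predator persists.

The predator equation gives dy/dt > 0 only when x > 0.328/0.00118 = 278.
Without the predator, x → K = 348. Since 348 > 278, the predator can invade and persist.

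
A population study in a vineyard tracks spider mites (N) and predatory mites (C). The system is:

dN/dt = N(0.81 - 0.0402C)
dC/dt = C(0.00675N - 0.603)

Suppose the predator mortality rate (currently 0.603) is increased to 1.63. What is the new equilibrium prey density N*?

At the interior fixed point, setting dC/dt = 0 with C > 0 fixes N* = (predator death rate)/(NC coefficient) — independent of the other coefficients.
With the change, N* = 1.63/0.00675 = 241; it rises from 89.3.

N* ≈ 241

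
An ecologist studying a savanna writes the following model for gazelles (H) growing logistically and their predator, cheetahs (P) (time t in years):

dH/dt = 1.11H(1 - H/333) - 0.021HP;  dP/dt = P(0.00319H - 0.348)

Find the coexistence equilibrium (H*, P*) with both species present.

H* ≈ 109, P* ≈ 35.5

From dP/dt = 0 with P > 0: 0.00319H* = 0.348, so H* = 109.
Substitute into dH/dt = 0: 1.11(1 - 109/333) = 0.021P*.
The bracket is 0.672, giving P* = 0.746/0.021 = 35.5.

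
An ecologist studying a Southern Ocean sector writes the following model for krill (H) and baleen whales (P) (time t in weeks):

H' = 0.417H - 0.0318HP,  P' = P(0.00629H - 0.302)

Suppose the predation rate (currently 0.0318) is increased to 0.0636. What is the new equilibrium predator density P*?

At the interior fixed point, setting dH/dt = 0 with H > 0 fixes P* = (prey growth rate)/(HP coefficient) — independent of the other coefficients.
With the change, P* = 0.417/0.0636 = 6.56; it falls from 13.1.

P* ≈ 6.56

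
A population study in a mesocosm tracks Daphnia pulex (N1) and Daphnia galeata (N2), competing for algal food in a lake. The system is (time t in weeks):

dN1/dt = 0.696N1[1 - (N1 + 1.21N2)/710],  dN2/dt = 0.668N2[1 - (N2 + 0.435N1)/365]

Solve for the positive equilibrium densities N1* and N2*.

Setting both brackets to zero gives the nullclines N1 + 1.21N2 = 710 and 0.435N1 + N2 = 365.
Substituting N2 = 365 - 0.435N1 into the first: N1(1 - 1.21·0.435) = 710 - 1.21·365.
So N1* = 268/0.474 = 567, and then N2* = 365 - 0.435·567 = 119.

N1* ≈ 567, N2* ≈ 119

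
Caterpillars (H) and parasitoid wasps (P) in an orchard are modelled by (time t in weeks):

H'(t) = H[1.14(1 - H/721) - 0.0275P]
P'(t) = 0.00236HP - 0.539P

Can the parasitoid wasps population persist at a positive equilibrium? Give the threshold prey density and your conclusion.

The predator equation gives dP/dt > 0 only when H > 0.539/0.00236 = 228.
Without the predator, H → K = 721. Since 721 > 228, the predator can invade and persist.

Threshold H = 228; K > 228, so yes, the predator persists.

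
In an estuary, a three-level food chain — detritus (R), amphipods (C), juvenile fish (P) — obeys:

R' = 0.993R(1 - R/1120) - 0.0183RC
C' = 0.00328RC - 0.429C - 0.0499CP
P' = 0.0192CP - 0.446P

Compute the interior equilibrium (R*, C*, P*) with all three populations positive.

R* ≈ 641, C* ≈ 23.2, P* ≈ 33.5

From dP/dt = 0: 0.0192C* = 0.446, so C* = 23.2.
From dR/dt = 0: 0.993(1 - R*/1120) = 0.0183·23.2, giving R* = 1120·(1 - 0.428) = 641.
From dC/dt = 0: 0.00328·641 - 0.429 = 0.0499P*, so P* = 1.67/0.0499 = 33.5.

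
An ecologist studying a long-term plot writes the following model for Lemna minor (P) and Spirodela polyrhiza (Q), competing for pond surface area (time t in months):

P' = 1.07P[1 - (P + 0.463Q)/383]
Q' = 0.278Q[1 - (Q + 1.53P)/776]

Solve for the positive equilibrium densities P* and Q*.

P* ≈ 81.3, Q* ≈ 652

Setting both brackets to zero gives the nullclines P + 0.463Q = 383 and 1.53P + Q = 776.
Substituting Q = 776 - 1.53P into the first: P(1 - 0.463·1.53) = 383 - 0.463·776.
So P* = 23.7/0.292 = 81.3, and then Q* = 776 - 1.53·81.3 = 652.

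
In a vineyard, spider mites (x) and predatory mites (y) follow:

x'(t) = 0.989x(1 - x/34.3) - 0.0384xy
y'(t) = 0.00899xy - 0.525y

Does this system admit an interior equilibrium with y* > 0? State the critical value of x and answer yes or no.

The predator equation gives dy/dt > 0 only when x > 0.525/0.00899 = 58.4.
Without the predator, x → K = 34.3. Since 34.3 < 58.4, the predator cannot invade.

Threshold x = 58.4; K < 58.4, so no, the predator goes extinct.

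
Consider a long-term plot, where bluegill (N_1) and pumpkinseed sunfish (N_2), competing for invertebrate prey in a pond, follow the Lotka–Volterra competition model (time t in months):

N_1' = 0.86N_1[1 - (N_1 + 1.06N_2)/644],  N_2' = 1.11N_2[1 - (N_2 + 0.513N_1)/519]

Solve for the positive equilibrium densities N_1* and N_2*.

N_1* ≈ 206, N_2* ≈ 413

Setting both brackets to zero gives the nullclines N_1 + 1.06N_2 = 644 and 0.513N_1 + N_2 = 519.
Substituting N_2 = 519 - 0.513N_1 into the first: N_1(1 - 1.06·0.513) = 644 - 1.06·519.
So N_1* = 93.9/0.456 = 206, and then N_2* = 519 - 0.513·206 = 413.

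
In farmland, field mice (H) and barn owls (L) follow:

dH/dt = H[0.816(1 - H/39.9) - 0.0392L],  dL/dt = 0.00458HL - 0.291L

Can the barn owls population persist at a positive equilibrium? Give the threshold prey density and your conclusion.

The predator equation gives dL/dt > 0 only when H > 0.291/0.00458 = 63.5.
Without the predator, H → K = 39.9. Since 39.9 < 63.5, the predator cannot invade.

Threshold H = 63.5; K < 63.5, so no, the predator goes extinct.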